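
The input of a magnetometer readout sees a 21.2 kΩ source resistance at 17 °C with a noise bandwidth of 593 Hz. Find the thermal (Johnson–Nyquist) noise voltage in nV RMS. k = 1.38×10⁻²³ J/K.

449 nV

T = 17 °C + 273.15 = 290.15 K
V_n = √(4kTRB)
4kTRB = 4 × 1.38×10⁻²³ × 290.15 × 2.12×10⁴ × 5.93×10² = 2.01×10⁻¹³ V²
V_n = √(2.01×10⁻¹³) = 4.49×10⁻⁷ V = 449 nV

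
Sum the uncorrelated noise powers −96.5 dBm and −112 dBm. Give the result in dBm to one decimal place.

Convert to linear, add, convert back:
P₁ = 2.24×10⁻¹³ W, P₂ = 6.31×10⁻¹⁵ W
P_tot = 2.30×10⁻¹³ W → 10 log₁₀(P_tot / 10⁻³) = −96.4 dBm

−96.4 dBm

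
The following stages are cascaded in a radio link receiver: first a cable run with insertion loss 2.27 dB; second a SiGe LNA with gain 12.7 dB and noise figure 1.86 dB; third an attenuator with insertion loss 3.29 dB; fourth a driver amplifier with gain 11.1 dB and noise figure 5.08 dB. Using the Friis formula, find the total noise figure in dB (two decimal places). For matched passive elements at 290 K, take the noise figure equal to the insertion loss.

Convert to linear (a loss of L dB is a gain of −L dB): F_i = 10^(NF_i/10), G_i = 10^(G_i,dB/10)
  Stage 1: F_1 = 10^(2.27/10) = 1.687, G_1 = 10^(−2.27/10) = 0.5929
  Stage 2: F_2 = 10^(1.86/10) = 1.535, G_2 = 10^(12.7/10) = 18.62
  Stage 3: F_3 = 10^(3.29/10) = 2.133, G_3 = 10^(−3.29/10) = 0.4688
  Stage 4: F_4 = 10^(5.08/10) = 3.221, G_4 = 10^(11.1/10) = 12.88
Friis cascade:
  F = 1.687 + (1.535 − 1)/0.5929 + (2.133 − 1)/11.04 + (3.221 − 1)/5.176 = 3.120
NF = 10 log₁₀(3.120) = 4.94 dB

4.94 dB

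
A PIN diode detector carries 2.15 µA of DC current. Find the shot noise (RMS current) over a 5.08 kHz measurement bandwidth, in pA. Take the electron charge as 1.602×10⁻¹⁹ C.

59.2 pA

I_n = √(2qI·B)
2qI·B = 2 × 1.602×10⁻¹⁹ × 2.15×10⁻⁶ × 5.08×10³ = 3.50×10⁻²¹ A²
I_n = √(3.50×10⁻²¹) = 5.92×10⁻¹¹ A = 59.2 pA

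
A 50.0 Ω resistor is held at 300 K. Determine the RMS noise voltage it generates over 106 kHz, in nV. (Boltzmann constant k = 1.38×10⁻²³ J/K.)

296 nV

V_n = √(4kTRB)
4kTRB = 4 × 1.38×10⁻²³ × 300 × 5.00×10¹ × 1.06×10⁵ = 8.78×10⁻¹⁴ V²
V_n = √(8.78×10⁻¹⁴) = 2.96×10⁻⁷ V = 296 nV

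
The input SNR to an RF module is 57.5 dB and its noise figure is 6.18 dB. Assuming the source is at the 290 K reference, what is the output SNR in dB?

By definition F = SNR_in/SNR_out, so in dB: SNR_out = SNR_in − NF
SNR_out = 57.5 − 6.18 = 51.32 dB

51.32 dB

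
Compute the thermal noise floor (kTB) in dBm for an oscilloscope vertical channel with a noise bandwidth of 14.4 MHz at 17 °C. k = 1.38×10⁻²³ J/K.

T = 17 °C + 273.15 = 290.15 K
P_n = kTB = 1.38×10⁻²³ × 290.15 × 1.44×10⁷ = 5.77×10⁻¹⁴ W
In dBm: 10 log₁₀(5.77×10⁻¹⁴ / 10⁻³) = −102.4 dBm

−102.4 dBm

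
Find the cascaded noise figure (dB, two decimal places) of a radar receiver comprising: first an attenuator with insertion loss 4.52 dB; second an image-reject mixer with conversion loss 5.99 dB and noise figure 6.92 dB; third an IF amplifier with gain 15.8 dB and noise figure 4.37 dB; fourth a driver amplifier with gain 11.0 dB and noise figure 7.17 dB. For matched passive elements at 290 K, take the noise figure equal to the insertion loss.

15.40 dB

Convert to linear (a loss of L dB is a gain of −L dB): F_i = 10^(NF_i/10), G_i = 10^(G_i,dB/10)
  Stage 1: F_1 = 10^(4.52/10) = 2.831, G_1 = 10^(−4.52/10) = 0.3532
  Stage 2: F_2 = 10^(6.92/10) = 4.920, G_2 = 10^(−5.99/10) = 0.2518
  Stage 3: F_3 = 10^(4.37/10) = 2.735, G_3 = 10^(15.8/10) = 38.02
  Stage 4: F_4 = 10^(7.17/10) = 5.212, G_4 = 10^(11.0/10) = 12.59
Friis cascade:
  F = 2.831 + (4.920 − 1)/0.3532 + (2.735 − 1)/0.08892 + (5.212 − 1)/3.381 = 34.69
NF = 10 log₁₀(34.69) = 15.40 dB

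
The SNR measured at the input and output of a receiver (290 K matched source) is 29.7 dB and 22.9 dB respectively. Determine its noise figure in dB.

6.8 dB

NF (dB) = SNR_in(dB) − SNR_out(dB) when the source is at T₀
NF = 29.7 − 22.9 = 6.8 dB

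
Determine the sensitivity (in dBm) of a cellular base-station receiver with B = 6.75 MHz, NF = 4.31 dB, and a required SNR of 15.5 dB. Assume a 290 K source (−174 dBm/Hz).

−85.9 dBm

Sensitivity = −174 + 10 log₁₀(B) + NF + SNR_min
= −174 + 68.29 + 4.31 + 15.5
= −85.90 dBm → −85.9 dBm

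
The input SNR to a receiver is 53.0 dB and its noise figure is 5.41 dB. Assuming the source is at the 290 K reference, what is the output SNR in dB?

By definition F = SNR_in/SNR_out, so in dB: SNR_out = SNR_in − NF
SNR_out = 53.0 − 5.41 = 47.59 dB

47.59 dB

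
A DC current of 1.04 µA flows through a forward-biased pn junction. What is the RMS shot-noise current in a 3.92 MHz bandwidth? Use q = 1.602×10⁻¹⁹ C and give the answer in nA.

I_n = √(2qI·B)
2qI·B = 2 × 1.602×10⁻¹⁹ × 1.04×10⁻⁶ × 3.92×10⁶ = 1.31×10⁻¹⁸ A²
I_n = √(1.31×10⁻¹⁸) = 1.14×10⁻⁹ A = 1.14 nA

1.14 nA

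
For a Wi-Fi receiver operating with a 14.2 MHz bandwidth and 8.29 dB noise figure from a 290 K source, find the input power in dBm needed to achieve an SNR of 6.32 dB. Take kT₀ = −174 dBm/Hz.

−87.9 dBm

Sensitivity = −174 + 10 log₁₀(B) + NF + SNR_min
= −174 + 71.52 + 8.29 + 6.32
= −87.87 dBm → −87.9 dBm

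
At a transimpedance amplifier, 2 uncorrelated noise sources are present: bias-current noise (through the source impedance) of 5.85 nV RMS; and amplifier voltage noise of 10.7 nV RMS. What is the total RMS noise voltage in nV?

12.2 nV

Uncorrelated sources add in power (mean-square): V_tot = √(ΣV_i²)
V_tot = √[(5.85×10⁻⁹)² + (1.07×10⁻⁸)²] = 1.22×10⁻⁸ V = 12.2 nV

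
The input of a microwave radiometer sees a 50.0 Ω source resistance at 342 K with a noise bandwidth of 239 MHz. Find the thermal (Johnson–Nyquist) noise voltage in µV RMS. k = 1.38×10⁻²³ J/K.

15.0 µV

V_n = √(4kTRB)
4kTRB = 4 × 1.38×10⁻²³ × 342 × 5.00×10¹ × 2.39×10⁸ = 2.26×10⁻¹⁰ V²
V_n = √(2.26×10⁻¹⁰) = 1.50×10⁻⁵ V = 15.0 µV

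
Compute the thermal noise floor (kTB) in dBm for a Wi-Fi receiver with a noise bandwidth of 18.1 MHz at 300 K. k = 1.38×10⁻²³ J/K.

P_n = kTB = 1.38×10⁻²³ × 300 × 1.81×10⁷ = 7.49×10⁻¹⁴ W
In dBm: 10 log₁₀(7.49×10⁻¹⁴ / 10⁻³) = −101.3 dBm

−101.3 dBm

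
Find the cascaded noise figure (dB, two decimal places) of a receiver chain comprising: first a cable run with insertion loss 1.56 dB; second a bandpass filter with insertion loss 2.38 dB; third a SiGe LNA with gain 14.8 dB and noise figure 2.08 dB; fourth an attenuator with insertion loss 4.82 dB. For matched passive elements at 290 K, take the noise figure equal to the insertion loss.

Convert to linear (a loss of L dB is a gain of −L dB): F_i = 10^(NF_i/10), G_i = 10^(G_i,dB/10)
  Stage 1: F_1 = 10^(1.56/10) = 1.432, G_1 = 10^(−1.56/10) = 0.6982
  Stage 2: F_2 = 10^(2.38/10) = 1.730, G_2 = 10^(−2.38/10) = 0.5781
  Stage 3: F_3 = 10^(2.08/10) = 1.614, G_3 = 10^(14.8/10) = 30.20
  Stage 4: F_4 = 10^(4.82/10) = 3.034, G_4 = 10^(−4.82/10) = 0.3296
Friis cascade:
  F = 1.432 + (1.730 − 1)/0.6982 + (1.614 − 1)/0.4036 + (3.034 − 1)/12.19 = 4.166
NF = 10 log₁₀(4.166) = 6.20 dB

6.20 dB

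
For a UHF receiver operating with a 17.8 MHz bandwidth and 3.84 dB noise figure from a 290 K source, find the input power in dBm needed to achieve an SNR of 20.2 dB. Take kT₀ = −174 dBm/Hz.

Sensitivity = −174 + 10 log₁₀(B) + NF + SNR_min
= −174 + 72.5 + 3.84 + 20.2
= −77.46 dBm → −77.5 dBm

−77.5 dBm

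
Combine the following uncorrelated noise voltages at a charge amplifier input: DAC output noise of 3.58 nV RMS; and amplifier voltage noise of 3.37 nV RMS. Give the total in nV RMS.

Uncorrelated sources add in power (mean-square): V_tot = √(ΣV_i²)
V_tot = √[(3.58×10⁻⁹)² + (3.37×10⁻⁹)²] = 4.92×10⁻⁹ V = 4.92 nV

4.92 nV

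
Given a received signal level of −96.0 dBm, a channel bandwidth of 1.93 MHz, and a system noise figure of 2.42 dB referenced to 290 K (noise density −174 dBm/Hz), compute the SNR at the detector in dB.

Noise floor: N = −174 + 10 log₁₀(B) + NF
10 log₁₀(1.93×10⁶) = 62.86 dB
N = −174 + 62.86 + 2.42 = −108.72 dBm
SNR = P_sig − N = −96.0 − (−108.72) = 12.72 dB → 12.7 dB

12.7 dB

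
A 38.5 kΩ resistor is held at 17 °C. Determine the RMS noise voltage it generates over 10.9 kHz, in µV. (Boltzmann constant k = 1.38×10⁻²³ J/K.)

2.59 µV

T = 17 °C + 273.15 = 290.15 K
V_n = √(4kTRB)
4kTRB = 4 × 1.38×10⁻²³ × 290.15 × 3.85×10⁴ × 1.09×10⁴ = 6.72×10⁻¹² V²
V_n = √(6.72×10⁻¹²) = 2.59×10⁻⁶ V = 2.59 µV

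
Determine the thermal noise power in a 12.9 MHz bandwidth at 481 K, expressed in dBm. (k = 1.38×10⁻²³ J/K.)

P_n = kTB = 1.38×10⁻²³ × 481 × 1.29×10⁷ = 8.56×10⁻¹⁴ W
In dBm: 10 log₁₀(8.56×10⁻¹⁴ / 10⁻³) = −100.7 dBm

−100.7 dBm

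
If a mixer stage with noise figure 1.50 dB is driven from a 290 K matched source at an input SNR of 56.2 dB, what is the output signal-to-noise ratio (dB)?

By definition F = SNR_in/SNR_out, so in dB: SNR_out = SNR_in − NF
SNR_out = 56.2 − 1.50 = 54.70 dB

54.70 dB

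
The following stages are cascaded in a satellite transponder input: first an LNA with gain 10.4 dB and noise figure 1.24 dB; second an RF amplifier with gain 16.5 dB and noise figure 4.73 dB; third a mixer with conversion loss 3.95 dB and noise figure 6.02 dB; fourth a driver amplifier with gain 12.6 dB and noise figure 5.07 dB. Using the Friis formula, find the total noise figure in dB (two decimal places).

Convert to linear (a loss of L dB is a gain of −L dB): F_i = 10^(NF_i/10), G_i = 10^(G_i,dB/10)
  Stage 1: F_1 = 10^(1.24/10) = 1.330, G_1 = 10^(10.4/10) = 10.96
  Stage 2: F_2 = 10^(4.73/10) = 2.972, G_2 = 10^(16.5/10) = 44.67
  Stage 3: F_3 = 10^(6.02/10) = 3.999, G_3 = 10^(−3.95/10) = 0.4027
  Stage 4: F_4 = 10^(5.07/10) = 3.214, G_4 = 10^(12.6/10) = 18.20
Friis cascade:
  F = 1.330 + (2.972 − 1)/10.96 + (3.999 − 1)/489.8 + (3.214 − 1)/197.2 = 1.528
NF = 10 log₁₀(1.528) = 1.84 dB

1.84 dB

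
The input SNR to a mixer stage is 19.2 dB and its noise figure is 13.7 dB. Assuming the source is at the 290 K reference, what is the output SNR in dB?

By definition F = SNR_in/SNR_out, so in dB: SNR_out = SNR_in − NF
SNR_out = 19.2 − 13.7 = 5.5 dB

5.5 dB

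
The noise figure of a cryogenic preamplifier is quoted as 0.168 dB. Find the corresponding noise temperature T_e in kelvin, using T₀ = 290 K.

11.4 K

F = 10^(0.168/10) = 1.03944
T_e = (F − 1)·T₀ = (1.03944 − 1) × 290 = 11.4 K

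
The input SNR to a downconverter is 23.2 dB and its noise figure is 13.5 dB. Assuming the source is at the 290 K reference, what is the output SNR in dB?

By definition F = SNR_in/SNR_out, so in dB: SNR_out = SNR_in − NF
SNR_out = 23.2 − 13.5 = 9.7 dB

9.7 dB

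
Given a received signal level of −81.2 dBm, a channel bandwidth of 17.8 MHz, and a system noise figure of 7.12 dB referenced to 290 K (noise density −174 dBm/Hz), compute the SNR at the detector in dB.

13.2 dB

Noise floor: N = −174 + 10 log₁₀(B) + NF
10 log₁₀(1.78×10⁷) = 72.5 dB
N = −174 + 72.5 + 7.12 = −94.38 dBm
SNR = P_sig − N = −81.2 − (−94.38) = 13.18 dB → 13.2 dB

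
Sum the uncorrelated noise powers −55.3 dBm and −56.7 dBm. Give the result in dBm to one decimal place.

−52.9 dBm

Convert to linear, add, convert back:
P₁ = 2.95×10⁻⁹ W, P₂ = 2.14×10⁻⁹ W
P_tot = 5.09×10⁻⁹ W → 10 log₁₀(P_tot / 10⁻³) = −52.9 dBm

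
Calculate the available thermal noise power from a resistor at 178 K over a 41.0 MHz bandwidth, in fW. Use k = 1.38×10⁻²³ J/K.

101 fW

P_n = kTB = 1.38×10⁻²³ × 178 × 4.10×10⁷ = 1.01×10⁻¹³ W = 101 fW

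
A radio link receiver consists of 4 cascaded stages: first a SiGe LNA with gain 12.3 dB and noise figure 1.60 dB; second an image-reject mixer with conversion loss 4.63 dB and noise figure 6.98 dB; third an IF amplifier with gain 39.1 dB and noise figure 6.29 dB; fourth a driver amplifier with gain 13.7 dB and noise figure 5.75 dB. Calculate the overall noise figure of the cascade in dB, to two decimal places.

3.50 dB

Convert to linear (a loss of L dB is a gain of −L dB): F_i = 10^(NF_i/10), G_i = 10^(G_i,dB/10)
  Stage 1: F_1 = 10^(1.60/10) = 1.445, G_1 = 10^(12.3/10) = 16.98
  Stage 2: F_2 = 10^(6.98/10) = 4.989, G_2 = 10^(−4.63/10) = 0.3443
  Stage 3: F_3 = 10^(6.29/10) = 4.256, G_3 = 10^(39.1/10) = 8128
  Stage 4: F_4 = 10^(5.75/10) = 3.758, G_4 = 10^(13.7/10) = 23.44
Friis cascade:
  F = 1.445 + (4.989 − 1)/16.98 + (4.256 − 1)/5.848 + (3.758 − 1)/4.753×10⁴ = 2.237
NF = 10 log₁₀(2.237) = 3.50 dB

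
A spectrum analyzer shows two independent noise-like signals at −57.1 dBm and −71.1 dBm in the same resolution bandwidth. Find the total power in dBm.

Convert to linear, add, convert back:
P₁ = 1.95×10⁻⁹ W, P₂ = 7.76×10⁻¹¹ W
P_tot = 2.03×10⁻⁹ W → 10 log₁₀(P_tot / 10⁻³) = −56.9 dBm

−56.9 dBm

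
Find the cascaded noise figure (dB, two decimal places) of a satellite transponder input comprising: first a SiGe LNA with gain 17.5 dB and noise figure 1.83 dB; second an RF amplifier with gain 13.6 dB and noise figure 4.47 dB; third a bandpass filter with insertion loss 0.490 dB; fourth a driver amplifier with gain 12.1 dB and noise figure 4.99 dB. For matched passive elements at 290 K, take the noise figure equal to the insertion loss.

Convert to linear (a loss of L dB is a gain of −L dB): F_i = 10^(NF_i/10), G_i = 10^(G_i,dB/10)
  Stage 1: F_1 = 10^(1.83/10) = 1.524, G_1 = 10^(17.5/10) = 56.23
  Stage 2: F_2 = 10^(4.47/10) = 2.799, G_2 = 10^(13.6/10) = 22.91
  Stage 3: F_3 = 10^(0.490/10) = 1.119, G_3 = 10^(−0.490/10) = 0.8933
  Stage 4: F_4 = 10^(4.99/10) = 3.155, G_4 = 10^(12.1/10) = 16.22
Friis cascade:
  F = 1.524 + (2.799 − 1)/56.23 + (1.119 − 1)/1288 + (3.155 − 1)/1151 = 1.558
NF = 10 log₁₀(1.558) = 1.93 dB

1.93 dB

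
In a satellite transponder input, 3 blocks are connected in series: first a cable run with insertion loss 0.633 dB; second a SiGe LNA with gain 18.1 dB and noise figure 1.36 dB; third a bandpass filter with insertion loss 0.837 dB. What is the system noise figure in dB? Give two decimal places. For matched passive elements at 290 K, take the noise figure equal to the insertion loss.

Convert to linear (a loss of L dB is a gain of −L dB): F_i = 10^(NF_i/10), G_i = 10^(G_i,dB/10)
  Stage 1: F_1 = 10^(0.633/10) = 1.157, G_1 = 10^(−0.633/10) = 0.8644
  Stage 2: F_2 = 10^(1.36/10) = 1.368, G_2 = 10^(18.1/10) = 64.57
  Stage 3: F_3 = 10^(0.837/10) = 1.213, G_3 = 10^(−0.837/10) = 0.8247
Friis cascade:
  F = 1.157 + (1.368 − 1)/0.8644 + (1.213 − 1)/55.81 = 1.586
NF = 10 log₁₀(1.586) = 2.00 dB

2.00 dB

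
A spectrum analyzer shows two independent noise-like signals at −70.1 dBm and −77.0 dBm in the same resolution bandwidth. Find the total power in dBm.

−69.3 dBm

Convert to linear, add, convert back:
P₁ = 9.77×10⁻¹¹ W, P₂ = 2.00×10⁻¹¹ W
P_tot = 1.18×10⁻¹⁰ W → 10 log₁₀(P_tot / 10⁻³) = −69.3 dBm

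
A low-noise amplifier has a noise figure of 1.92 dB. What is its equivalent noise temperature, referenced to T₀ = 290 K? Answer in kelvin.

F = 10^(1.92/10) = 1.55597
T_e = (F − 1)·T₀ = (1.55597 − 1) × 290 = 161 K

161 K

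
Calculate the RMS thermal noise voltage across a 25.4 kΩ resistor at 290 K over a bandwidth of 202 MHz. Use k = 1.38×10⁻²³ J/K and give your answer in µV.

V_n = √(4kTRB)
4kTRB = 4 × 1.38×10⁻²³ × 290 × 2.54×10⁴ × 2.02×10⁸ = 8.21×10⁻⁸ V²
V_n = √(8.21×10⁻⁸) = 2.87×10⁻⁴ V = 287 µV

287 µV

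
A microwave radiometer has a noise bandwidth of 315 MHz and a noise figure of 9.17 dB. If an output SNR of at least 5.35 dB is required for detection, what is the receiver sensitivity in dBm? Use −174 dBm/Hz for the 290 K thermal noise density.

Sensitivity = −174 + 10 log₁₀(B) + NF + SNR_min
= −174 + 84.98 + 9.17 + 5.35
= −74.50 dBm → −74.5 dBm

−74.5 dBm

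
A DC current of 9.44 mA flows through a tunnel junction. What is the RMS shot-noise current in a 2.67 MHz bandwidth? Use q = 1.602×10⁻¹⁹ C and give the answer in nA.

I_n = √(2qI·B)
2qI·B = 2 × 1.602×10⁻¹⁹ × 9.44×10⁻³ × 2.67×10⁶ = 8.08×10⁻¹⁵ A²
I_n = √(8.08×10⁻¹⁵) = 8.99×10⁻⁸ A = 89.9 nA

89.9 nA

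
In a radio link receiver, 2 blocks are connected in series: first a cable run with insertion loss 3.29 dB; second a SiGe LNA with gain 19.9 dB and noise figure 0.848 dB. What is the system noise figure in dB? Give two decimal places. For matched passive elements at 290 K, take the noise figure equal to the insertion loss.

Convert to linear (a loss of L dB is a gain of −L dB): F_i = 10^(NF_i/10), G_i = 10^(G_i,dB/10)
  Stage 1: F_1 = 10^(3.29/10) = 2.133, G_1 = 10^(−3.29/10) = 0.4688
  Stage 2: F_2 = 10^(0.848/10) = 1.216, G_2 = 10^(19.9/10) = 97.72
Friis cascade:
  F = 2.133 + (1.216 − 1)/0.4688 = 2.593
NF = 10 log₁₀(2.593) = 4.14 dB

4.14 dB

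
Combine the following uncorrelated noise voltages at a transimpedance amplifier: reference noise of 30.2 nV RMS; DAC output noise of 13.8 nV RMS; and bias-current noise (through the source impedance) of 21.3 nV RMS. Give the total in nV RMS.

Uncorrelated sources add in power (mean-square): V_tot = √(ΣV_i²)
V_tot = √[(3.02×10⁻⁸)² + (1.38×10⁻⁸)² + (2.13×10⁻⁸)²] = 3.94×10⁻⁸ V = 39.4 nV

39.4 nV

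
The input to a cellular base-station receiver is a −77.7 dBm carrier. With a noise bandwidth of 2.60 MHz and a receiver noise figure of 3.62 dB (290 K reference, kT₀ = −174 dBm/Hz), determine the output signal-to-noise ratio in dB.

Noise floor: N = −174 + 10 log₁₀(B) + NF
10 log₁₀(2.60×10⁶) = 64.15 dB
N = −174 + 64.15 + 3.62 = −106.23 dBm
SNR = P_sig − N = −77.7 − (−106.23) = 28.53 dB → 28.5 dB

28.5 dB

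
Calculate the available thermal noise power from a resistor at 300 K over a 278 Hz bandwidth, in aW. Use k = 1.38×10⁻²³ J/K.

1.15 aW

P_n = kTB = 1.38×10⁻²³ × 300 × 2.78×10² = 1.15×10⁻¹⁸ W = 1.15 aW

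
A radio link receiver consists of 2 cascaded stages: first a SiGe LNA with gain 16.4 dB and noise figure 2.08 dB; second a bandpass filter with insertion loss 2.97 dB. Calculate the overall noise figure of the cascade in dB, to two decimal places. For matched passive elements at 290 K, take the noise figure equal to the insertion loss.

Convert to linear (a loss of L dB is a gain of −L dB): F_i = 10^(NF_i/10), G_i = 10^(G_i,dB/10)
  Stage 1: F_1 = 10^(2.08/10) = 1.614, G_1 = 10^(16.4/10) = 43.65
  Stage 2: F_2 = 10^(2.97/10) = 1.982, G_2 = 10^(−2.97/10) = 0.5047
Friis cascade:
  F = 1.614 + (1.982 − 1)/43.65 = 1.637
NF = 10 log₁₀(1.637) = 2.14 dB

2.14 dB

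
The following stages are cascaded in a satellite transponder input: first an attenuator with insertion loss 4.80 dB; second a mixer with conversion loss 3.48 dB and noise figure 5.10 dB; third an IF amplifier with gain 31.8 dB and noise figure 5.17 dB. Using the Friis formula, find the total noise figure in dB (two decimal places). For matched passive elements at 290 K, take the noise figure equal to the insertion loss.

Convert to linear (a loss of L dB is a gain of −L dB): F_i = 10^(NF_i/10), G_i = 10^(G_i,dB/10)
  Stage 1: F_1 = 10^(4.80/10) = 3.020, G_1 = 10^(−4.80/10) = 0.3311
  Stage 2: F_2 = 10^(5.10/10) = 3.236, G_2 = 10^(−3.48/10) = 0.4487
  Stage 3: F_3 = 10^(5.17/10) = 3.289, G_3 = 10^(31.8/10) = 1514
Friis cascade:
  F = 3.020 + (3.236 − 1)/0.3311 + (3.289 − 1)/0.1486 = 25.17
NF = 10 log₁₀(25.17) = 14.01 dB

14.01 dB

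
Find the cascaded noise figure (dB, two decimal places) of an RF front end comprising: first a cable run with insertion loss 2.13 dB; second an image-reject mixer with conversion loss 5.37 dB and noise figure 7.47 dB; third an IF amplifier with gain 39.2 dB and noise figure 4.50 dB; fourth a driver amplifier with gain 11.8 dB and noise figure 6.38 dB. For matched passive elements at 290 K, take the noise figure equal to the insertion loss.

12.87 dB

Convert to linear (a loss of L dB is a gain of −L dB): F_i = 10^(NF_i/10), G_i = 10^(G_i,dB/10)
  Stage 1: F_1 = 10^(2.13/10) = 1.633, G_1 = 10^(−2.13/10) = 0.6124
  Stage 2: F_2 = 10^(7.47/10) = 5.585, G_2 = 10^(−5.37/10) = 0.2904
  Stage 3: F_3 = 10^(4.50/10) = 2.818, G_3 = 10^(39.2/10) = 8318
  Stage 4: F_4 = 10^(6.38/10) = 4.345, G_4 = 10^(11.8/10) = 15.14
Friis cascade:
  F = 1.633 + (5.585 − 1)/0.6124 + (2.818 − 1)/0.1778 + (4.345 − 1)/1479 = 19.35
NF = 10 log₁₀(19.35) = 12.87 dB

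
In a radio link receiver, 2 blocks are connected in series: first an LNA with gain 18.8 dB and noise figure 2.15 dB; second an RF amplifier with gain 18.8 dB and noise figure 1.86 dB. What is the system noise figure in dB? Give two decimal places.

Convert to linear (a loss of L dB is a gain of −L dB): F_i = 10^(NF_i/10), G_i = 10^(G_i,dB/10)
  Stage 1: F_1 = 10^(2.15/10) = 1.641, G_1 = 10^(18.8/10) = 75.86
  Stage 2: F_2 = 10^(1.86/10) = 1.535, G_2 = 10^(18.8/10) = 75.86
Friis cascade:
  F = 1.641 + (1.535 − 1)/75.86 = 1.648
NF = 10 log₁₀(1.648) = 2.17 dB

2.17 dB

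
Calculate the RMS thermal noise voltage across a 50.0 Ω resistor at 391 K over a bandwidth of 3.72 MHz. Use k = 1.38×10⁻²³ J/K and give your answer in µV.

2.00 µV

V_n = √(4kTRB)
4kTRB = 4 × 1.38×10⁻²³ × 391 × 5.00×10¹ × 3.72×10⁶ = 4.01×10⁻¹² V²
V_n = √(4.01×10⁻¹²) = 2.00×10⁻⁶ V = 2.00 µV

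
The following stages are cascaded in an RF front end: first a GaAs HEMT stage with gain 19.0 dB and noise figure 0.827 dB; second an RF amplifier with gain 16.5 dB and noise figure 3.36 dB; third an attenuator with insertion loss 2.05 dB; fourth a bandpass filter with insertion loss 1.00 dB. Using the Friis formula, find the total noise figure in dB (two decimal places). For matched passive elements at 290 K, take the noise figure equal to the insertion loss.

Convert to linear (a loss of L dB is a gain of −L dB): F_i = 10^(NF_i/10), G_i = 10^(G_i,dB/10)
  Stage 1: F_1 = 10^(0.827/10) = 1.210, G_1 = 10^(19.0/10) = 79.43
  Stage 2: F_2 = 10^(3.36/10) = 2.168, G_2 = 10^(16.5/10) = 44.67
  Stage 3: F_3 = 10^(2.05/10) = 1.603, G_3 = 10^(−2.05/10) = 0.6237
  Stage 4: F_4 = 10^(1.00/10) = 1.259, G_4 = 10^(−1.00/10) = 0.7943
Friis cascade:
  F = 1.210 + (2.168 − 1)/79.43 + (1.603 − 1)/3548 + (1.259 − 1)/2213 = 1.225
NF = 10 log₁₀(1.225) = 0.88 dB

0.88 dB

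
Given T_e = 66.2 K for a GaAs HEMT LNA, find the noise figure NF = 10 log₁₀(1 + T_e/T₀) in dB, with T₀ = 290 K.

0.893 dB

F = 1 + T_e/T₀ = 1 + 66.2/290 = 1.22828
NF = 10 log₁₀(1.22828) = 0.893 dB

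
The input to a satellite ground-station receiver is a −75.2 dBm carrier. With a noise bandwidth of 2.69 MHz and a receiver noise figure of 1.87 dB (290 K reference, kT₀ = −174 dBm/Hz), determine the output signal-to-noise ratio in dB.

Noise floor: N = −174 + 10 log₁₀(B) + NF
10 log₁₀(2.69×10⁶) = 64.3 dB
N = −174 + 64.3 + 1.87 = −107.83 dBm
SNR = P_sig − N = −75.2 − (−107.83) = 32.63 dB → 32.6 dB

32.6 dB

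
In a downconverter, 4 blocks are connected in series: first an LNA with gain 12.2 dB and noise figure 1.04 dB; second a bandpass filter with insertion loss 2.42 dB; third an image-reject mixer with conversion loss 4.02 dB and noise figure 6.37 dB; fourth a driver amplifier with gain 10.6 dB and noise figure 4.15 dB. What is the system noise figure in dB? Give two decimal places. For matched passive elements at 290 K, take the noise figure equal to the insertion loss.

Convert to linear (a loss of L dB is a gain of −L dB): F_i = 10^(NF_i/10), G_i = 10^(G_i,dB/10)
  Stage 1: F_1 = 10^(1.04/10) = 1.271, G_1 = 10^(12.2/10) = 16.60
  Stage 2: F_2 = 10^(2.42/10) = 1.746, G_2 = 10^(−2.42/10) = 0.5728
  Stage 3: F_3 = 10^(6.37/10) = 4.335, G_3 = 10^(−4.02/10) = 0.3963
  Stage 4: F_4 = 10^(4.15/10) = 2.600, G_4 = 10^(10.6/10) = 11.48
Friis cascade:
  F = 1.271 + (1.746 − 1)/16.60 + (4.335 − 1)/9.506 + (2.600 − 1)/3.767 = 2.091
NF = 10 log₁₀(2.091) = 3.20 dB

3.20 dB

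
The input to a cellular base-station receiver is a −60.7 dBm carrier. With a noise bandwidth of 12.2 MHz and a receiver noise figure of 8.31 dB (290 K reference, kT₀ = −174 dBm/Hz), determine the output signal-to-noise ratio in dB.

34.1 dB

Noise floor: N = −174 + 10 log₁₀(B) + NF
10 log₁₀(1.22×10⁷) = 70.86 dB
N = −174 + 70.86 + 8.31 = −94.83 dBm
SNR = P_sig − N = −60.7 − (−94.83) = 34.13 dB → 34.1 dB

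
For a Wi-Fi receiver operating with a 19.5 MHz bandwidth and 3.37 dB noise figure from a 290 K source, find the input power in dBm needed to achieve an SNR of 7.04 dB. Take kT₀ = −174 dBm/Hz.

Sensitivity = −174 + 10 log₁₀(B) + NF + SNR_min
= −174 + 72.9 + 3.37 + 7.04
= −90.69 dBm → −90.7 dBm

−90.7 dBm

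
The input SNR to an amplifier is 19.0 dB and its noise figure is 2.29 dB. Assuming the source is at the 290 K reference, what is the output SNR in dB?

16.71 dB

By definition F = SNR_in/SNR_out, so in dB: SNR_out = SNR_in − NF
SNR_out = 19.0 − 2.29 = 16.71 dB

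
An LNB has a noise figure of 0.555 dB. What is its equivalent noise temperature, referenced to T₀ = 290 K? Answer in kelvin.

39.5 K

F = 10^(0.555/10) = 1.13632
T_e = (F − 1)·T₀ = (1.13632 − 1) × 290 = 39.5 K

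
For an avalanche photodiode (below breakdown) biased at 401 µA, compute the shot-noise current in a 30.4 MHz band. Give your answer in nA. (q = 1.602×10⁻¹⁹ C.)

62.5 nA

I_n = √(2qI·B)
2qI·B = 2 × 1.602×10⁻¹⁹ × 4.01×10⁻⁴ × 3.04×10⁷ = 3.91×10⁻¹⁵ A²
I_n = √(3.91×10⁻¹⁵) = 6.25×10⁻⁸ A = 62.5 nA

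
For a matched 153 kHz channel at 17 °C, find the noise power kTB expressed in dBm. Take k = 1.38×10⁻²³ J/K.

−122.1 dBm

T = 17 °C + 273.15 = 290.15 K
P_n = kTB = 1.38×10⁻²³ × 290.15 × 1.53×10⁵ = 6.13×10⁻¹⁶ W
In dBm: 10 log₁₀(6.13×10⁻¹⁶ / 10⁻³) = −122.1 dBm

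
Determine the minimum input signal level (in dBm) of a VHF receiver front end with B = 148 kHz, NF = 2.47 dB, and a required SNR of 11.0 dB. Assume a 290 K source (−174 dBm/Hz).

Sensitivity = −174 + 10 log₁₀(B) + NF + SNR_min
= −174 + 51.7 + 2.47 + 11.0
= −108.83 dBm → −108.8 dBm

−108.8 dBm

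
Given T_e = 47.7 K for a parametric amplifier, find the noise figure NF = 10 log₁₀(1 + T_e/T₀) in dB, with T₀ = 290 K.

0.661 dB

F = 1 + T_e/T₀ = 1 + 47.7/290 = 1.16448
NF = 10 log₁₀(1.16448) = 0.661 dB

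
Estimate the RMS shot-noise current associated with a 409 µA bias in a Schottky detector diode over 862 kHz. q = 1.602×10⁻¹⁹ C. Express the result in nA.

10.6 nA

I_n = √(2qI·B)
2qI·B = 2 × 1.602×10⁻¹⁹ × 4.09×10⁻⁴ × 8.62×10⁵ = 1.13×10⁻¹⁶ A²
I_n = √(1.13×10⁻¹⁶) = 1.06×10⁻⁸ A = 10.6 nA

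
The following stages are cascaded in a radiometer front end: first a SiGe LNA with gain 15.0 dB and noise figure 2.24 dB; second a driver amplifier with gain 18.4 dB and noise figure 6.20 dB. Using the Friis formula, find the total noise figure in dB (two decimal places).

2.49 dB

Convert to linear (a loss of L dB is a gain of −L dB): F_i = 10^(NF_i/10), G_i = 10^(G_i,dB/10)
  Stage 1: F_1 = 10^(2.24/10) = 1.675, G_1 = 10^(15.0/10) = 31.62
  Stage 2: F_2 = 10^(6.20/10) = 4.169, G_2 = 10^(18.4/10) = 69.18
Friis cascade:
  F = 1.675 + (4.169 − 1)/31.62 = 1.775
NF = 10 log₁₀(1.775) = 2.49 dB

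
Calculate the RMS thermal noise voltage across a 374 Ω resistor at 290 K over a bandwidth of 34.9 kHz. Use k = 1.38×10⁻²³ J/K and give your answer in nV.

457 nV

V_n = √(4kTRB)
4kTRB = 4 × 1.38×10⁻²³ × 290 × 3.74×10² × 3.49×10⁴ = 2.09×10⁻¹³ V²
V_n = √(2.09×10⁻¹³) = 4.57×10⁻⁷ V = 457 nV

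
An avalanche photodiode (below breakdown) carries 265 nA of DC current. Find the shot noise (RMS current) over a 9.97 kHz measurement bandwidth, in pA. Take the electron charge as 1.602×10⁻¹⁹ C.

29.1 pA

I_n = √(2qI·B)
2qI·B = 2 × 1.602×10⁻¹⁹ × 2.65×10⁻⁷ × 9.97×10³ = 8.47×10⁻²² A²
I_n = √(8.47×10⁻²²) = 2.91×10⁻¹¹ A = 29.1 pA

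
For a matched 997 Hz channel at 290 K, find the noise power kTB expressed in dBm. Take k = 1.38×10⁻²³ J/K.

P_n = kTB = 1.38×10⁻²³ × 290 × 9.97×10² = 3.99×10⁻¹⁸ W
In dBm: 10 log₁₀(3.99×10⁻¹⁸ / 10⁻³) = −144.0 dBm

−144.0 dBm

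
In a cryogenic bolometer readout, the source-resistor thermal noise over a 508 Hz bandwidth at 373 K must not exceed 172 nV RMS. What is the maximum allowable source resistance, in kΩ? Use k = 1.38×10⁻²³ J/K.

Johnson–Nyquist: V_n = √(4kTRB) ⇒ R = V_n² / (4kTB)
4kTB = 4 × 1.38×10⁻²³ × 373 × 5.08×10² = 1.05×10⁻¹⁷
R = (1.72×10⁻⁷)² / 1.05×10⁻¹⁷ = 2.83×10³ Ω = 2.83 kΩ

2.83 kΩ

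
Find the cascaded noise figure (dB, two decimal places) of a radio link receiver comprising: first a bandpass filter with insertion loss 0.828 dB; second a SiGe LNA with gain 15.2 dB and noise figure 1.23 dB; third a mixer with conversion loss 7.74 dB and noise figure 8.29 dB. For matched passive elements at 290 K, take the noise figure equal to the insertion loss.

2.59 dB

Convert to linear (a loss of L dB is a gain of −L dB): F_i = 10^(NF_i/10), G_i = 10^(G_i,dB/10)
  Stage 1: F_1 = 10^(0.828/10) = 1.210, G_1 = 10^(−0.828/10) = 0.8264
  Stage 2: F_2 = 10^(1.23/10) = 1.327, G_2 = 10^(15.2/10) = 33.11
  Stage 3: F_3 = 10^(8.29/10) = 6.745, G_3 = 10^(−7.74/10) = 0.1683
Friis cascade:
  F = 1.210 + (1.327 − 1)/0.8264 + (6.745 − 1)/27.37 = 1.816
NF = 10 log₁₀(1.816) = 2.59 dB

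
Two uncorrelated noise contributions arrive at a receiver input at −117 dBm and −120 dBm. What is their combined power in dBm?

Convert to linear, add, convert back:
P₁ = 2.00×10⁻¹⁵ W, P₂ = 1.00×10⁻¹⁵ W
P_tot = 3.00×10⁻¹⁵ W → 10 log₁₀(P_tot / 10⁻³) = −115.2 dBm

−115.2 dBm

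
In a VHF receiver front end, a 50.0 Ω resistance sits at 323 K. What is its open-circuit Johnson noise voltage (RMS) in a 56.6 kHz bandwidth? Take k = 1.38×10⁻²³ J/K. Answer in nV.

225 nV

V_n = √(4kTRB)
4kTRB = 4 × 1.38×10⁻²³ × 323 × 5.00×10¹ × 5.66×10⁴ = 5.05×10⁻¹⁴ V²
V_n = √(5.05×10⁻¹⁴) = 2.25×10⁻⁷ V = 225 nV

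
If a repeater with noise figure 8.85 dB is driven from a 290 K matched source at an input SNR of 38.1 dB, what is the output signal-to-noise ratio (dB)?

By definition F = SNR_in/SNR_out, so in dB: SNR_out = SNR_in − NF
SNR_out = 38.1 − 8.85 = 29.25 dB

29.25 dB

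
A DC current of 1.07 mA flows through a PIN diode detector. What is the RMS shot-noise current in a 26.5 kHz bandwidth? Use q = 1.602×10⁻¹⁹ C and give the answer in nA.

3.01 nA

I_n = √(2qI·B)
2qI·B = 2 × 1.602×10⁻¹⁹ × 1.07×10⁻³ × 2.65×10⁴ = 9.08×10⁻¹⁸ A²
I_n = √(9.08×10⁻¹⁸) = 3.01×10⁻⁹ A = 3.01 nA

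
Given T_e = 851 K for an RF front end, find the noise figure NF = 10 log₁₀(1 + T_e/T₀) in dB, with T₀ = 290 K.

F = 1 + T_e/T₀ = 1 + 851/290 = 3.93448
NF = 10 log₁₀(3.93448) = 5.95 dB

5.95 dB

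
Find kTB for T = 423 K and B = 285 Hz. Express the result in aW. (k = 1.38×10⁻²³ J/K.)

1.66 aW

P_n = kTB = 1.38×10⁻²³ × 423 × 2.85×10² = 1.66×10⁻¹⁸ W = 1.66 aW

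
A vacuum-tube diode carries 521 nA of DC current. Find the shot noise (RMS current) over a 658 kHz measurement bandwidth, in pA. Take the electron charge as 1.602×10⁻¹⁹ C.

I_n = √(2qI·B)
2qI·B = 2 × 1.602×10⁻¹⁹ × 5.21×10⁻⁷ × 6.58×10⁵ = 1.10×10⁻¹⁹ A²
I_n = √(1.10×10⁻¹⁹) = 3.31×10⁻¹⁰ A = 331 pA

331 pA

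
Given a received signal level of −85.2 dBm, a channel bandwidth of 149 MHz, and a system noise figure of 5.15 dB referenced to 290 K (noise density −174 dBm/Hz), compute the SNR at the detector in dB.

Noise floor: N = −174 + 10 log₁₀(B) + NF
10 log₁₀(1.49×10⁸) = 81.73 dB
N = −174 + 81.73 + 5.15 = −87.12 dBm
SNR = P_sig − N = −85.2 − (−87.12) = 1.92 dB → 1.9 dB

1.9 dB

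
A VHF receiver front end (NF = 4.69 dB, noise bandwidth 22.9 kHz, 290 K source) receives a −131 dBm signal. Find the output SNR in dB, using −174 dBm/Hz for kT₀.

−5.3 dB

Noise floor: N = −174 + 10 log₁₀(B) + NF
10 log₁₀(2.29×10⁴) = 43.6 dB
N = −174 + 43.6 + 4.69 = −125.71 dBm
SNR = P_sig − N = −131 − (−125.71) = −5.29 dB → −5.3 dB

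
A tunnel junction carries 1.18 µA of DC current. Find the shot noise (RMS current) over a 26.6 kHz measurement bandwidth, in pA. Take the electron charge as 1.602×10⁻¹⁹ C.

I_n = √(2qI·B)
2qI·B = 2 × 1.602×10⁻¹⁹ × 1.18×10⁻⁶ × 2.66×10⁴ = 1.01×10⁻²⁰ A²
I_n = √(1.01×10⁻²⁰) = 1.00×10⁻¹⁰ A = 100 pA

100 pA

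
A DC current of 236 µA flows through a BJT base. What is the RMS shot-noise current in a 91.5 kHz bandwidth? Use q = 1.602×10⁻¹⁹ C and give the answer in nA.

I_n = √(2qI·B)
2qI·B = 2 × 1.602×10⁻¹⁹ × 2.36×10⁻⁴ × 9.15×10⁴ = 6.92×10⁻¹⁸ A²
I_n = √(6.92×10⁻¹⁸) = 2.63×10⁻⁹ A = 2.63 nA

2.63 nA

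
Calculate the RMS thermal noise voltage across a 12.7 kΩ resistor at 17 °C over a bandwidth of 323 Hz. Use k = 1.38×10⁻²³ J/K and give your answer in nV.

T = 17 °C + 273.15 = 290.15 K
V_n = √(4kTRB)
4kTRB = 4 × 1.38×10⁻²³ × 290.15 × 1.27×10⁴ × 3.23×10² = 6.57×10⁻¹⁴ V²
V_n = √(6.57×10⁻¹⁴) = 2.56×10⁻⁷ V = 256 nV

256 nV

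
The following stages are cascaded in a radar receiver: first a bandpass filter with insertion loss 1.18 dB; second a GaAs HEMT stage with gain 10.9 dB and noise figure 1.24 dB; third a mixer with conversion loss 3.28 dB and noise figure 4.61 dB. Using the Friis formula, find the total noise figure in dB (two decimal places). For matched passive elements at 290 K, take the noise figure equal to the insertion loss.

2.89 dB

Convert to linear (a loss of L dB is a gain of −L dB): F_i = 10^(NF_i/10), G_i = 10^(G_i,dB/10)
  Stage 1: F_1 = 10^(1.18/10) = 1.312, G_1 = 10^(−1.18/10) = 0.7621
  Stage 2: F_2 = 10^(1.24/10) = 1.330, G_2 = 10^(10.9/10) = 12.30
  Stage 3: F_3 = 10^(4.61/10) = 2.891, G_3 = 10^(−3.28/10) = 0.4699
Friis cascade:
  F = 1.312 + (1.330 − 1)/0.7621 + (2.891 − 1)/9.376 = 1.947
NF = 10 log₁₀(1.947) = 2.89 dB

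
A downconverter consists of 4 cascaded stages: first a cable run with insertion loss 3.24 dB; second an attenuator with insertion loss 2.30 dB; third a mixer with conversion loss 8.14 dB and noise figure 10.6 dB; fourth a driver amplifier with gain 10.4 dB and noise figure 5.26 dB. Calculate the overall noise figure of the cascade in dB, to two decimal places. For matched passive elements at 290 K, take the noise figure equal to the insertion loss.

Convert to linear (a loss of L dB is a gain of −L dB): F_i = 10^(NF_i/10), G_i = 10^(G_i,dB/10)
  Stage 1: F_1 = 10^(3.24/10) = 2.109, G_1 = 10^(−3.24/10) = 0.4742
  Stage 2: F_2 = 10^(2.30/10) = 1.698, G_2 = 10^(−2.30/10) = 0.5888
  Stage 3: F_3 = 10^(10.6/10) = 11.48, G_3 = 10^(−8.14/10) = 0.1535
  Stage 4: F_4 = 10^(5.26/10) = 3.357, G_4 = 10^(10.4/10) = 10.96
Friis cascade:
  F = 2.109 + (1.698 − 1)/0.4742 + (11.48 − 1)/0.2793 + (3.357 − 1)/0.04285 = 96.12
NF = 10 log₁₀(96.12) = 19.83 dB

19.83 dB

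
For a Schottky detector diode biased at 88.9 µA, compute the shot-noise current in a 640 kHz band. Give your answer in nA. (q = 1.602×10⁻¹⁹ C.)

I_n = √(2qI·B)
2qI·B = 2 × 1.602×10⁻¹⁹ × 8.89×10⁻⁵ × 6.40×10⁵ = 1.82×10⁻¹⁷ A²
I_n = √(1.82×10⁻¹⁷) = 4.27×10⁻⁹ A = 4.27 nA

4.27 nA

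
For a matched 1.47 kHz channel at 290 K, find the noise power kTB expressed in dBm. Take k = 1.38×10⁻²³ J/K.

−142.3 dBm

P_n = kTB = 1.38×10⁻²³ × 290 × 1.47×10³ = 5.88×10⁻¹⁸ W
In dBm: 10 log₁₀(5.88×10⁻¹⁸ / 10⁻³) = −142.3 dBm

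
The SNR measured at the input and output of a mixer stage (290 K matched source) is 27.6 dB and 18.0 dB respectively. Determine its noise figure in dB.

9.6 dB

NF (dB) = SNR_in(dB) − SNR_out(dB) when the source is at T₀
NF = 27.6 − 18.0 = 9.6 dB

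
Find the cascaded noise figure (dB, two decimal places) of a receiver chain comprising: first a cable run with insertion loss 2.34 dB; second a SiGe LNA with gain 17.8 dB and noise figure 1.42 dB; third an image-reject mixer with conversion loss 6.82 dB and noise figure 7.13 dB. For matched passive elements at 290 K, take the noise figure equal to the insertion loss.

Convert to linear (a loss of L dB is a gain of −L dB): F_i = 10^(NF_i/10), G_i = 10^(G_i,dB/10)
  Stage 1: F_1 = 10^(2.34/10) = 1.714, G_1 = 10^(−2.34/10) = 0.5834
  Stage 2: F_2 = 10^(1.42/10) = 1.387, G_2 = 10^(17.8/10) = 60.26
  Stage 3: F_3 = 10^(7.13/10) = 5.164, G_3 = 10^(−6.82/10) = 0.2080
Friis cascade:
  F = 1.714 + (1.387 − 1)/0.5834 + (5.164 − 1)/35.16 = 2.495
NF = 10 log₁₀(2.495) = 3.97 dB

3.97 dB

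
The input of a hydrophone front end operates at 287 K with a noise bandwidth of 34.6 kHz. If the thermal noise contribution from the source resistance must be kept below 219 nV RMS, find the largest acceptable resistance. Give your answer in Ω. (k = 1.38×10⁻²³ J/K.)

Johnson–Nyquist: V_n = √(4kTRB) ⇒ R = V_n² / (4kTB)
4kTB = 4 × 1.38×10⁻²³ × 287 × 3.46×10⁴ = 5.48×10⁻¹⁶
R = (2.19×10⁻⁷)² / 5.48×10⁻¹⁶ = 8.75×10¹ Ω = 87.5 Ω

87.5 Ω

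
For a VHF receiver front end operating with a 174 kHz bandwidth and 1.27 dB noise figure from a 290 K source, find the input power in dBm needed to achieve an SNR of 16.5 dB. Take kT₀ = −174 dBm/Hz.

−103.8 dBm

Sensitivity = −174 + 10 log₁₀(B) + NF + SNR_min
= −174 + 52.41 + 1.27 + 16.5
= −103.82 dBm → −103.8 dBm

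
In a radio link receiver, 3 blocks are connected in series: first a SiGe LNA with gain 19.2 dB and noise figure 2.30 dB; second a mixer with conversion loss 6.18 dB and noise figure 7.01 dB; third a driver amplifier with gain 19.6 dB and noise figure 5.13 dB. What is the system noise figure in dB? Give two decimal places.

2.69 dB

Convert to linear (a loss of L dB is a gain of −L dB): F_i = 10^(NF_i/10), G_i = 10^(G_i,dB/10)
  Stage 1: F_1 = 10^(2.30/10) = 1.698, G_1 = 10^(19.2/10) = 83.18
  Stage 2: F_2 = 10^(7.01/10) = 5.023, G_2 = 10^(−6.18/10) = 0.2410
  Stage 3: F_3 = 10^(5.13/10) = 3.258, G_3 = 10^(19.6/10) = 91.20
Friis cascade:
  F = 1.698 + (5.023 − 1)/83.18 + (3.258 − 1)/20.04 = 1.859
NF = 10 log₁₀(1.859) = 2.69 dB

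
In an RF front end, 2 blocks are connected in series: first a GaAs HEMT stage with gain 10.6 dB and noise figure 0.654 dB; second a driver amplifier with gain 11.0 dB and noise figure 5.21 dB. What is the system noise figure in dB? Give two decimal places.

Convert to linear (a loss of L dB is a gain of −L dB): F_i = 10^(NF_i/10), G_i = 10^(G_i,dB/10)
  Stage 1: F_1 = 10^(0.654/10) = 1.163, G_1 = 10^(10.6/10) = 11.48
  Stage 2: F_2 = 10^(5.21/10) = 3.319, G_2 = 10^(11.0/10) = 12.59
Friis cascade:
  F = 1.163 + (3.319 − 1)/11.48 = 1.364
NF = 10 log₁₀(1.364) = 1.35 dB

1.35 dB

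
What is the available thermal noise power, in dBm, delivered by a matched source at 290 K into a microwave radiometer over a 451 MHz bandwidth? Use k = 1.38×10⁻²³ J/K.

−87.4 dBm

P_n = kTB = 1.38×10⁻²³ × 290 × 4.51×10⁸ = 1.80×10⁻¹² W
In dBm: 10 log₁₀(1.80×10⁻¹² / 10⁻³) = −87.4 dBm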